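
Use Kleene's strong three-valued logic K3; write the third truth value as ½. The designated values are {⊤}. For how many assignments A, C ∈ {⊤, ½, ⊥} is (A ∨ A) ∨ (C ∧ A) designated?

3

Designated under: (A=⊤, C=⊤); (A=⊤, C=½); (A=⊤, C=⊥).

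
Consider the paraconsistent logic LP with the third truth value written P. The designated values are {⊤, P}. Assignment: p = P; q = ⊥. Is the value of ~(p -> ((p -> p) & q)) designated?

Yes

p -> p = P -> P = P  [~P | P]
(p -> p) & q = P & ⊥ = ⊥
p -> ((p -> p) & q) = P -> ⊥ = P
~(p -> ((p -> p) & q)) = ~P = P
P ∈ {⊤, P}.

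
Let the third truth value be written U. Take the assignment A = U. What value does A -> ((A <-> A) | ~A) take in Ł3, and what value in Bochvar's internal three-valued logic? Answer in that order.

True; U

In Ł3: A <-> A = U <-> U = True  [1 − |½−½|]
~A = ~U = U
(A <-> A) | ~A = True | U = True
A -> ((A <-> A) | ~A) = U -> True = True
In Bochvar's internal three-valued logic: A <-> A = U <-> U = U
~A = ~U = U
(A <-> A) | ~A = U | U = U
A -> ((A <-> A) | ~A) = U -> U = U  [any arg is the third value ⇒ result is the third value]
They differ because Ł3 and Bochvar's internal three-valued logic treat U differently under the binary connectives.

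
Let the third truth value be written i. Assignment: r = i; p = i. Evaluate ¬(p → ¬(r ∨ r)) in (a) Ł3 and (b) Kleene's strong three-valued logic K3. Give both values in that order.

In Ł3: r ∨ r = i ∨ i = i
¬(r ∨ r) = ¬i = i
p → ¬(r ∨ r) = i → i = ⊤
¬(p → ¬(r ∨ r)) = ¬⊤ = ⊥
In Kleene's strong three-valued logic K3: r ∨ r = i ∨ i = i
¬(r ∨ r) = ¬i = i
p → ¬(r ∨ r) = i → i = i
¬(p → ¬(r ∨ r)) = ¬i = i
They differ because Ł3 and Kleene's strong three-valued logic K3 treat i differently under implication.

⊥; i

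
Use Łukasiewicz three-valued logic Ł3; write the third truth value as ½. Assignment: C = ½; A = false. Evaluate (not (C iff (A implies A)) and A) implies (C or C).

A implies A = false implies false = true
C iff (A implies A) = ½ iff true = ½  [1 − |½−1|]
not (C iff (A implies A)) = not ½ = ½
not (C iff (A implies A)) and A = ½ and false = false
C or C = ½ or ½ = ½
(not (C iff (A implies A)) and A) implies (C or C) = false implies ½ = true

true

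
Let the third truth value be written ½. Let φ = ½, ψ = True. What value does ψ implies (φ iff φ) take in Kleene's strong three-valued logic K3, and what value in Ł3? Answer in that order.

In Kleene's strong three-valued logic K3: φ iff φ = ½ iff ½ = ½
ψ implies (φ iff φ) = True implies ½ = ½  [not True or ½]
In Ł3: φ iff φ = ½ iff ½ = True  [1 − |½−½|]
ψ implies (φ iff φ) = True implies True = True
They differ because Kleene's strong three-valued logic K3 and Ł3 treat ½ differently under implication.

½; True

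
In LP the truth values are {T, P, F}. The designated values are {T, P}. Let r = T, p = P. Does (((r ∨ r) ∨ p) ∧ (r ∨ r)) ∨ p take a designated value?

Yes

r ∨ r = T ∨ T = T
(r ∨ r) ∨ p = T ∨ P = T
r ∨ r = T ∨ T = T
((r ∨ r) ∨ p) ∧ (r ∨ r) = T ∧ T = T
(((r ∨ r) ∨ p) ∧ (r ∨ r)) ∨ p = T ∨ P = T
T ∈ {T, P}.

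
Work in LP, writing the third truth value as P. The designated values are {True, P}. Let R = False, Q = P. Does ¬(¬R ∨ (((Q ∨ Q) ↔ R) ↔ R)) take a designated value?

¬R = ¬False = True
Q ∨ Q = P ∨ P = P
(Q ∨ Q) ↔ R = P ↔ False = P
((Q ∨ Q) ↔ R) ↔ R = P ↔ False = P
¬R ∨ (((Q ∨ Q) ↔ R) ↔ R) = True ∨ P = True
¬(¬R ∨ (((Q ∨ Q) ↔ R) ↔ R)) = ¬True = False
False ∉ {True, P}.

No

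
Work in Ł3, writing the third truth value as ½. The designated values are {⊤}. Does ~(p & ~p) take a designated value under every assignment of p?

No

Countermodel: p=½ gives ½, which is not designated.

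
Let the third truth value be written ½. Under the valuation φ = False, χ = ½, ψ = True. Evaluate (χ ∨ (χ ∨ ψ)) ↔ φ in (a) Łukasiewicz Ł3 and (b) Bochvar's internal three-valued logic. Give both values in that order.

In Łukasiewicz Ł3: χ ∨ ψ = ½ ∨ True = True
χ ∨ (χ ∨ ψ) = ½ ∨ True = True
(χ ∨ (χ ∨ ψ)) ↔ φ = True ↔ False = False
In Bochvar's internal three-valued logic: χ ∨ ψ = ½ ∨ True = ½
χ ∨ (χ ∨ ψ) = ½ ∨ ½ = ½
(χ ∨ (χ ∨ ψ)) ↔ φ = ½ ↔ False = ½
They differ because Łukasiewicz Ł3 and Bochvar's internal three-valued logic treat ½ differently under the binary connectives.

False; ½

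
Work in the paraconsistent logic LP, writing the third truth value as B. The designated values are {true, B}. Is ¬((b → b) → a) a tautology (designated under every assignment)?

No

Countermodel: b=true, a=true gives false, which is not designated.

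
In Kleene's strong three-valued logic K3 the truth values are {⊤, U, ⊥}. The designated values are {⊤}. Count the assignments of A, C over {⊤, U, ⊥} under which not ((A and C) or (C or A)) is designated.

1

Designated under: (A=⊥, C=⊥).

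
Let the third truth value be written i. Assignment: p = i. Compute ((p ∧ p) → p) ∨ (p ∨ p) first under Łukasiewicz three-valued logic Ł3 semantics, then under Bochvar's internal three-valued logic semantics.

In Łukasiewicz three-valued logic Ł3: p ∧ p = i ∧ i = i
(p ∧ p) → p = i → i = ⊤  [min(1, 1−½+½)]
p ∨ p = i ∨ i = i
((p ∧ p) → p) ∨ (p ∨ p) = ⊤ ∨ i = ⊤
In Bochvar's internal three-valued logic: p ∧ p = i ∧ i = i
(p ∧ p) → p = i → i = i
p ∨ p = i ∨ i = i
((p ∧ p) → p) ∨ (p ∨ p) = i ∨ i = i
They differ because Łukasiewicz three-valued logic Ł3 and Bochvar's internal three-valued logic treat i differently under the binary connectives.

⊤; i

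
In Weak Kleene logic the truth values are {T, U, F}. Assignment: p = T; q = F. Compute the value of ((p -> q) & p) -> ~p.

p -> q = T -> F = F
(p -> q) & p = F & T = F
~p = ~T = F
((p -> q) & p) -> ~p = F -> F = T

T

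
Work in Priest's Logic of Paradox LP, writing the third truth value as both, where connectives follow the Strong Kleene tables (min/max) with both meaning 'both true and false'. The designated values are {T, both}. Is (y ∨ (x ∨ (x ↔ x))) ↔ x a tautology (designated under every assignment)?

No

Countermodel: y=T, x=F gives F, which is not designated.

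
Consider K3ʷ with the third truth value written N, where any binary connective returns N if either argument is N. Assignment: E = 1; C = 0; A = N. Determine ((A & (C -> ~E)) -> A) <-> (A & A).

~E = ~1 = 0
C -> ~E = 0 -> 0 = 1
A & (C -> ~E) = N & 1 = N
(A & (C -> ~E)) -> A = N -> N = N
A & A = N & N = N
((A & (C -> ~E)) -> A) <-> (A & A) = N <-> N = N

N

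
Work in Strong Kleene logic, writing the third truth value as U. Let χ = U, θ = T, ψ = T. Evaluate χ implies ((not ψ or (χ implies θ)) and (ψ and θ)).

T

not ψ = not T = F
χ implies θ = U implies T = T  [not U or T]
not ψ or (χ implies θ) = F or T = T
ψ and θ = T and T = T
(not ψ or (χ implies θ)) and (ψ and θ) = T and T = T
χ implies ((not ψ or (χ implies θ)) and (ψ and θ)) = U implies T = T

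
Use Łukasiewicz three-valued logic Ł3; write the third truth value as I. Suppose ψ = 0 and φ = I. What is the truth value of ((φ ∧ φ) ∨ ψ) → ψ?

I

φ ∧ φ = I ∧ I = I
(φ ∧ φ) ∨ ψ = I ∨ 0 = I
((φ ∧ φ) ∨ ψ) → ψ = I → 0 = I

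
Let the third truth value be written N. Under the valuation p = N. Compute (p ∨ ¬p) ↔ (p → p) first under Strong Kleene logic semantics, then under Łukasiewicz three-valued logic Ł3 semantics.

N; N

In Strong Kleene logic: ¬p = ¬N = N
p ∨ ¬p = N ∨ N = N
p → p = N → N = N  [¬N ∨ N]
(p ∨ ¬p) ↔ (p → p) = N ↔ N = N
In Łukasiewicz three-valued logic Ł3: ¬p = ¬N = N
p ∨ ¬p = N ∨ N = N
p → p = N → N = True  [min(1, 1−½+½)]
(p ∨ ¬p) ↔ (p → p) = N ↔ True = N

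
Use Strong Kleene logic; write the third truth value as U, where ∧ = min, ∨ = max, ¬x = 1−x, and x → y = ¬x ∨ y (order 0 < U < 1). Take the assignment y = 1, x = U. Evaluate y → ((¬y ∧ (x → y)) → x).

¬y = ¬1 = 0
x → y = U → 1 = 1  [¬U ∨ 1]
¬y ∧ (x → y) = 0 ∧ 1 = 0
(¬y ∧ (x → y)) → x = 0 → U = 1
y → ((¬y ∧ (x → y)) → x) = 1 → 1 = 1

1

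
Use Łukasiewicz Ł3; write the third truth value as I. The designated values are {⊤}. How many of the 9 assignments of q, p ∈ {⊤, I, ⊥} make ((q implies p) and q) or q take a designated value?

Designated under: (q=⊤, p=⊤); (q=⊤, p=I); (q=⊤, p=⊥).

3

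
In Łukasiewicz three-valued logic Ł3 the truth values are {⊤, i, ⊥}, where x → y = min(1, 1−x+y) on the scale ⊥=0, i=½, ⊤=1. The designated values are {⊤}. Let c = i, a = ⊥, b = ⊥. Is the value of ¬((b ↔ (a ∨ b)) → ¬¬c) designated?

No

a ∨ b = ⊥ ∨ ⊥ = ⊥
b ↔ (a ∨ b) = ⊥ ↔ ⊥ = ⊤
¬c = ¬i = i
¬¬c = ¬i = i
(b ↔ (a ∨ b)) → ¬¬c = ⊤ → i = i  [min(1, 1−1+½)]
¬((b ↔ (a ∨ b)) → ¬¬c) = ¬i = i
i ∉ {⊤}.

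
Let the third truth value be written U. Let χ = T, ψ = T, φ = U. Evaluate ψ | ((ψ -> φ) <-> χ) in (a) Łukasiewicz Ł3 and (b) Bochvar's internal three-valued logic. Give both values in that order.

In Łukasiewicz Ł3: ψ -> φ = T -> U = U
(ψ -> φ) <-> χ = U <-> T = U
ψ | ((ψ -> φ) <-> χ) = T | U = T
In Bochvar's internal three-valued logic: ψ -> φ = T -> U = U
(ψ -> φ) <-> χ = U <-> T = U
ψ | ((ψ -> φ) <-> χ) = T | U = U
They differ because Łukasiewicz Ł3 and Bochvar's internal three-valued logic treat U differently under the binary connectives.

T; U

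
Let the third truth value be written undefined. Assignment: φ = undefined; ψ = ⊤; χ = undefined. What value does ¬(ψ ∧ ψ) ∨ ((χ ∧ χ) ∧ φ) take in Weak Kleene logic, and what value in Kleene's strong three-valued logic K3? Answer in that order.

undefined; undefined

In Weak Kleene logic: ψ ∧ ψ = ⊤ ∧ ⊤ = ⊤
¬(ψ ∧ ψ) = ¬⊤ = ⊥
χ ∧ χ = undefined ∧ undefined = undefined
(χ ∧ χ) ∧ φ = undefined ∧ undefined = undefined
¬(ψ ∧ ψ) ∨ ((χ ∧ χ) ∧ φ) = ⊥ ∨ undefined = undefined
In Kleene's strong three-valued logic K3: ψ ∧ ψ = ⊤ ∧ ⊤ = ⊤
¬(ψ ∧ ψ) = ¬⊤ = ⊥
χ ∧ χ = undefined ∧ undefined = undefined
(χ ∧ χ) ∧ φ = undefined ∧ undefined = undefined
¬(ψ ∧ ψ) ∨ ((χ ∧ χ) ∧ φ) = ⊥ ∨ undefined = undefined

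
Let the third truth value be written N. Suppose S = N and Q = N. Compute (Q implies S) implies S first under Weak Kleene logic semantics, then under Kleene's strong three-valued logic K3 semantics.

In Weak Kleene logic: Q implies S = N implies N = N  [any arg is the third value ⇒ result is the third value]
(Q implies S) implies S = N implies N = N
In Kleene's strong three-valued logic K3: Q implies S = N implies N = N  [not N or N]
(Q implies S) implies S = N implies N = N

N; N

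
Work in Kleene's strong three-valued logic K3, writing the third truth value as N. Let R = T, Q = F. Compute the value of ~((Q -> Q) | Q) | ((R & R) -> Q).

F

Q -> Q = F -> F = T
(Q -> Q) | Q = T | F = T
~((Q -> Q) | Q) = ~T = F
R & R = T & T = T
(R & R) -> Q = T -> F = F
~((Q -> Q) | Q) | ((R & R) -> Q) = F | F = F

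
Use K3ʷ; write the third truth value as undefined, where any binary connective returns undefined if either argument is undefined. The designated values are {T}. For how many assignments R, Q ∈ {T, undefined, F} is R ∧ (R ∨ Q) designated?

2

Designated under: (R=T, Q=T); (R=T, Q=F).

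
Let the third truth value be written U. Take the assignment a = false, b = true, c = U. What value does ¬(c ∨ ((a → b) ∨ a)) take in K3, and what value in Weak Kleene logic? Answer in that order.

false; U

In K3: a → b = false → true = true
(a → b) ∨ a = true ∨ false = true
c ∨ ((a → b) ∨ a) = U ∨ true = true
¬(c ∨ ((a → b) ∨ a)) = ¬true = false
In Weak Kleene logic: a → b = false → true = true
(a → b) ∨ a = true ∨ false = true
c ∨ ((a → b) ∨ a) = U ∨ true = U
¬(c ∨ ((a → b) ∨ a)) = ¬U = U
They differ because K3 and Weak Kleene logic treat U differently under the binary connectives.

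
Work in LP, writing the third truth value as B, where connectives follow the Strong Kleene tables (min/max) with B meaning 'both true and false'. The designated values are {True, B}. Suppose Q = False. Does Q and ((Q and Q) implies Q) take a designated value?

Q and Q = False and False = False
(Q and Q) implies Q = False implies False = True
Q and ((Q and Q) implies Q) = False and True = False
False ∉ {True, B}.

No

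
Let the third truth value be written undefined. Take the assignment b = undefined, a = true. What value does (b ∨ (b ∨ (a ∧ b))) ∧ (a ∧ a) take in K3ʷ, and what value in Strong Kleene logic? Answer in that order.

undefined; undefined

In K3ʷ: a ∧ b = true ∧ undefined = undefined
b ∨ (a ∧ b) = undefined ∨ undefined = undefined
b ∨ (b ∨ (a ∧ b)) = undefined ∨ undefined = undefined
a ∧ a = true ∧ true = true
(b ∨ (b ∨ (a ∧ b))) ∧ (a ∧ a) = undefined ∧ true = undefined
In Strong Kleene logic: a ∧ b = true ∧ undefined = undefined
b ∨ (a ∧ b) = undefined ∨ undefined = undefined
b ∨ (b ∨ (a ∧ b)) = undefined ∨ undefined = undefined
a ∧ a = true ∧ true = true
(b ∨ (b ∨ (a ∧ b))) ∧ (a ∧ a) = undefined ∧ true = undefined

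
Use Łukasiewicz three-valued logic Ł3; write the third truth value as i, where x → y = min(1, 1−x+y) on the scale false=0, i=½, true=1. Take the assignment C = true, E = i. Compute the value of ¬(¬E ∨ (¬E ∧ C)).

i

¬E = ¬i = i
¬E = ¬i = i
¬E ∧ C = i ∧ true = i
¬E ∨ (¬E ∧ C) = i ∨ i = i
¬(¬E ∨ (¬E ∧ C)) = ¬i = i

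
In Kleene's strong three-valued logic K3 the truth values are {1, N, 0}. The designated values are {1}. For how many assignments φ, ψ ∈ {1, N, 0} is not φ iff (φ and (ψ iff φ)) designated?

1

Designated under: (φ=1, ψ=0).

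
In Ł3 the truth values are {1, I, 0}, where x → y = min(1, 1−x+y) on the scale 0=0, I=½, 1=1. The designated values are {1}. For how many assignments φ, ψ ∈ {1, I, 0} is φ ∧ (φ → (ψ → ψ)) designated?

3

Designated under: (φ=1, ψ=1); (φ=1, ψ=I); (φ=1, ψ=0).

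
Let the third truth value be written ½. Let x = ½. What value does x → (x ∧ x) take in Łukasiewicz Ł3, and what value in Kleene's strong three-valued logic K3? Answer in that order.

⊤; ½

In Łukasiewicz Ł3: x ∧ x = ½ ∧ ½ = ½
x → (x ∧ x) = ½ → ½ = ⊤
In Kleene's strong three-valued logic K3: x ∧ x = ½ ∧ ½ = ½
x → (x ∧ x) = ½ → ½ = ½  [¬½ ∨ ½]
They differ because Łukasiewicz Ł3 and Kleene's strong three-valued logic K3 treat ½ differently under implication.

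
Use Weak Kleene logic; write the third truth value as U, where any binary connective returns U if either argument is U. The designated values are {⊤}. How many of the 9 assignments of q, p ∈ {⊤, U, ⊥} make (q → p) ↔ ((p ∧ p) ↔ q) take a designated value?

3

Designated under: (q=⊤, p=⊤); (q=⊤, p=⊥); (q=⊥, p=⊥).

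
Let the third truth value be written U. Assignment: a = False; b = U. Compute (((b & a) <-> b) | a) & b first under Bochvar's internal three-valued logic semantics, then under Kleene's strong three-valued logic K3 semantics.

In Bochvar's internal three-valued logic: b & a = U & False = U
(b & a) <-> b = U <-> U = U
((b & a) <-> b) | a = U | False = U
(((b & a) <-> b) | a) & b = U & U = U
In Kleene's strong three-valued logic K3: b & a = U & False = False
(b & a) <-> b = False <-> U = U
((b & a) <-> b) | a = U | False = U
(((b & a) <-> b) | a) & b = U & U = U

U; U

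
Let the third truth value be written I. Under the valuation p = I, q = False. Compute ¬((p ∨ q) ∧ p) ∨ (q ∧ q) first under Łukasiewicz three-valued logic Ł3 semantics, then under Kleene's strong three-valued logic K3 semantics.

I; I

In Łukasiewicz three-valued logic Ł3: p ∨ q = I ∨ False = I
(p ∨ q) ∧ p = I ∧ I = I
¬((p ∨ q) ∧ p) = ¬I = I
q ∧ q = False ∧ False = False
¬((p ∨ q) ∧ p) ∨ (q ∧ q) = I ∨ False = I
In Kleene's strong three-valued logic K3: p ∨ q = I ∨ False = I
(p ∨ q) ∧ p = I ∧ I = I
¬((p ∨ q) ∧ p) = ¬I = I
q ∧ q = False ∧ False = False
¬((p ∨ q) ∧ p) ∨ (q ∧ q) = I ∨ False = I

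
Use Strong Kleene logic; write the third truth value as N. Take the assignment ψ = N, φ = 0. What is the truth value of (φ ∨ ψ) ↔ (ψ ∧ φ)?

N

φ ∨ ψ = 0 ∨ N = N
ψ ∧ φ = N ∧ 0 = 0
(φ ∨ ψ) ↔ (ψ ∧ φ) = N ↔ 0 = N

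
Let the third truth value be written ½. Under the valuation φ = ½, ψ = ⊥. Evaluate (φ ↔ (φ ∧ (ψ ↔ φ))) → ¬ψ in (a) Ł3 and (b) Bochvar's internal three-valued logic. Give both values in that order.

In Ł3: ψ ↔ φ = ⊥ ↔ ½ = ½  [1 − |0−½|]
φ ∧ (ψ ↔ φ) = ½ ∧ ½ = ½
φ ↔ (φ ∧ (ψ ↔ φ)) = ½ ↔ ½ = ⊤
¬ψ = ¬⊥ = ⊤
(φ ↔ (φ ∧ (ψ ↔ φ))) → ¬ψ = ⊤ → ⊤ = ⊤
In Bochvar's internal three-valued logic: ψ ↔ φ = ⊥ ↔ ½ = ½
φ ∧ (ψ ↔ φ) = ½ ∧ ½ = ½
φ ↔ (φ ∧ (ψ ↔ φ)) = ½ ↔ ½ = ½
¬ψ = ¬⊥ = ⊤
(φ ↔ (φ ∧ (ψ ↔ φ))) → ¬ψ = ½ → ⊤ = ½  [any arg is the third value ⇒ result is the third value]
They differ because Ł3 and Bochvar's internal three-valued logic treat ½ differently under the binary connectives.

⊤; ½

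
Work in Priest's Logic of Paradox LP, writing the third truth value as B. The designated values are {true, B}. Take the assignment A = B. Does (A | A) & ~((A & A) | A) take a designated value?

Yes

A | A = B | B = B
A & A = B & B = B
(A & A) | A = B | B = B
~((A & A) | A) = ~B = B
(A | A) & ~((A & A) | A) = B & B = B
B ∈ {true, B}.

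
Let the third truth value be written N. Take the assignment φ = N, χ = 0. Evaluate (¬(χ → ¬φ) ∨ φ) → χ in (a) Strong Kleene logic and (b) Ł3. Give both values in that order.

In Strong Kleene logic: ¬φ = ¬N = N
χ → ¬φ = 0 → N = 1  [¬0 ∨ N]
¬(χ → ¬φ) = ¬1 = 0
¬(χ → ¬φ) ∨ φ = 0 ∨ N = N
(¬(χ → ¬φ) ∨ φ) → χ = N → 0 = N
In Ł3: ¬φ = ¬N = N
χ → ¬φ = 0 → N = 1  [min(1, 1−0+½)]
¬(χ → ¬φ) = ¬1 = 0
¬(χ → ¬φ) ∨ φ = 0 ∨ N = N
(¬(χ → ¬φ) ∨ φ) → χ = N → 0 = N

N; N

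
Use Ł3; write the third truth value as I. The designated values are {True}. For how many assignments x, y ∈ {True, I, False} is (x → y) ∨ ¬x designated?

Of the 9 assignments, 6 give a value in {True}.

6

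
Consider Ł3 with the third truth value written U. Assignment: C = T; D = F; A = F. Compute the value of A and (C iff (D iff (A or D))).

A or D = F or F = F
D iff (A or D) = F iff F = T
C iff (D iff (A or D)) = T iff T = T
A and (C iff (D iff (A or D))) = F and T = F

F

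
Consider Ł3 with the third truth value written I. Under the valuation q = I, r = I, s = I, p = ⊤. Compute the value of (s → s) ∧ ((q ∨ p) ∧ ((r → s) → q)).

s → s = I → I = ⊤  [min(1, 1−½+½)]
q ∨ p = I ∨ ⊤ = ⊤
r → s = I → I = ⊤
(r → s) → q = ⊤ → I = I
(q ∨ p) ∧ ((r → s) → q) = ⊤ ∧ I = I
(s → s) ∧ ((q ∨ p) ∧ ((r → s) → q)) = ⊤ ∧ I = I

I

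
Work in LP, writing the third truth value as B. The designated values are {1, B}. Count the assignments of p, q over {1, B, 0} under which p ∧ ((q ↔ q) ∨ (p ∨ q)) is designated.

Of the 9 assignments, 6 give a value in {1, B}.

6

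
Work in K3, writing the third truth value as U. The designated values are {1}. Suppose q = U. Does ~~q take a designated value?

No

~q = ~U = U
~~q = ~U = U
U ∉ {1}.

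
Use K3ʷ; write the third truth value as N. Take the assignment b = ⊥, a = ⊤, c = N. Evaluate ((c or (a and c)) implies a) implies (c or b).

a and c = ⊤ and N = N
c or (a and c) = N or N = N
(c or (a and c)) implies a = N implies ⊤ = N  [any arg is the third value ⇒ result is the third value]
c or b = N or ⊥ = N
((c or (a and c)) implies a) implies (c or b) = N implies N = N

N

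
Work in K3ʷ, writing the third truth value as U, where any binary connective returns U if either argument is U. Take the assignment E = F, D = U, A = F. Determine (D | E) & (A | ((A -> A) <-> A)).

U

D | E = U | F = U
A -> A = F -> F = T
(A -> A) <-> A = T <-> F = F
A | ((A -> A) <-> A) = F | F = F
(D | E) & (A | ((A -> A) <-> A)) = U & F = U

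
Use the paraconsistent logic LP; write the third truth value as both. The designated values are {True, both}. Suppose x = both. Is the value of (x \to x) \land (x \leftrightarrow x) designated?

Yes

x \to x = both \to both = both  [\lnot both \lor both]
x \leftrightarrow x = both \leftrightarrow both = both
(x \to x) \land (x \leftrightarrow x) = both \land both = both
both ∈ {True, both}.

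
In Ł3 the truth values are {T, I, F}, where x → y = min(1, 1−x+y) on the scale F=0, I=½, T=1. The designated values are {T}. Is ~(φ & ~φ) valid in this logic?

Countermodel: φ=I gives I, which is not designated.

No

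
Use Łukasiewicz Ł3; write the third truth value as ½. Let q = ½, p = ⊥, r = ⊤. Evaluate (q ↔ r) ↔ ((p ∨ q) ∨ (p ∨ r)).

q ↔ r = ½ ↔ ⊤ = ½  [1 − |½−1|]
p ∨ q = ⊥ ∨ ½ = ½
p ∨ r = ⊥ ∨ ⊤ = ⊤
(p ∨ q) ∨ (p ∨ r) = ½ ∨ ⊤ = ⊤
(q ↔ r) ↔ ((p ∨ q) ∨ (p ∨ r)) = ½ ↔ ⊤ = ½

½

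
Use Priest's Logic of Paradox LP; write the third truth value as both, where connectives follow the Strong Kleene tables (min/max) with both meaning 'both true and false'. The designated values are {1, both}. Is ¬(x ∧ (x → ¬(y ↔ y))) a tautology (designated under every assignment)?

Yes

Every assignment of x, y over {1, both, 0} gives a value in {1, both}.
In particular, with x=both, y=both: ¬(x ∧ (x → ¬(y ↔ y))) = both.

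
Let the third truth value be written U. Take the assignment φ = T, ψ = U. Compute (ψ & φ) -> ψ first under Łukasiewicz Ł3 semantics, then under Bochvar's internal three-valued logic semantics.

T; U

In Łukasiewicz Ł3: ψ & φ = U & T = U
(ψ & φ) -> ψ = U -> U = T  [min(1, 1−½+½)]
In Bochvar's internal three-valued logic: ψ & φ = U & T = U
(ψ & φ) -> ψ = U -> U = U
They differ because Łukasiewicz Ł3 and Bochvar's internal three-valued logic treat U differently under the binary connectives.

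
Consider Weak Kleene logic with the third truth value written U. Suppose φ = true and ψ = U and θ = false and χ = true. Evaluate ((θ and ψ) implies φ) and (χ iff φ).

θ and ψ = false and U = U
(θ and ψ) implies φ = U implies true = U
χ iff φ = true iff true = true
((θ and ψ) implies φ) and (χ iff φ) = U and true = U

U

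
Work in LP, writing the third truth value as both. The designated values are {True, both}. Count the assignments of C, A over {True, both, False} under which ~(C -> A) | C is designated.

Of the 9 assignments, 6 give a value in {True, both}.

6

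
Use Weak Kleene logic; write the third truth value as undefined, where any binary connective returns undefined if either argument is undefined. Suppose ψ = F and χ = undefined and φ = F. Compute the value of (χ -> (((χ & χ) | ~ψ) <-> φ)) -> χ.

χ & χ = undefined & undefined = undefined
~ψ = ~F = T
(χ & χ) | ~ψ = undefined | T = undefined
((χ & χ) | ~ψ) <-> φ = undefined <-> F = undefined
χ -> (((χ & χ) | ~ψ) <-> φ) = undefined -> undefined = undefined
(χ -> (((χ & χ) | ~ψ) <-> φ)) -> χ = undefined -> undefined = undefined

undefined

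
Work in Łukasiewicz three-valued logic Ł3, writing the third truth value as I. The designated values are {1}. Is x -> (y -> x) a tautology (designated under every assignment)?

Every assignment of x, y over {1, I, 0} gives a value in {1}.
In particular, with x=I, y=I: x -> (y -> x) = 1.

Yes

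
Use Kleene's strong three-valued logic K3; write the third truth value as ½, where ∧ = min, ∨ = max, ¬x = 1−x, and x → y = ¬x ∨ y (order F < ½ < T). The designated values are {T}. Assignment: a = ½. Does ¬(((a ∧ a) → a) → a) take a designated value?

a ∧ a = ½ ∧ ½ = ½
(a ∧ a) → a = ½ → ½ = ½  [¬½ ∨ ½]
((a ∧ a) → a) → a = ½ → ½ = ½
¬(((a ∧ a) → a) → a) = ¬½ = ½
½ ∉ {T}.

No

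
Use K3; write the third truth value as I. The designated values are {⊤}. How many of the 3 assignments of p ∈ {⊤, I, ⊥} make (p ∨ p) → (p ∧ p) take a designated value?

p=⊤: ⊤ ✓
p=I: I ·
p=⊥: ⊤ ✓

2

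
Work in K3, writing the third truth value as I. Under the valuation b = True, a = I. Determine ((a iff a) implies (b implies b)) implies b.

a iff a = I iff I = I
b implies b = True implies True = True
(a iff a) implies (b implies b) = I implies True = True  [not I or True]
((a iff a) implies (b implies b)) implies b = True implies True = True

True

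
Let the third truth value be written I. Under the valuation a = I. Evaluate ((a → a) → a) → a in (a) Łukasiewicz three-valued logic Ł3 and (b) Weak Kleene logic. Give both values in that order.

In Łukasiewicz three-valued logic Ł3: a → a = I → I = true  [min(1, 1−½+½)]
(a → a) → a = true → I = I
((a → a) → a) → a = I → I = true
In Weak Kleene logic: a → a = I → I = I  [any arg is the third value ⇒ result is the third value]
(a → a) → a = I → I = I
((a → a) → a) → a = I → I = I
They differ because Łukasiewicz three-valued logic Ł3 and Weak Kleene logic treat I differently under the binary connectives.

true; I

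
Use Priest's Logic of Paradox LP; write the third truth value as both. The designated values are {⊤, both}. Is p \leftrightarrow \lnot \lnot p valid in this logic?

Every assignment of p over {⊤, both, ⊥} gives a value in {⊤, both}.
In particular, with p=both: p \leftrightarrow \lnot \lnot p = both.

Yes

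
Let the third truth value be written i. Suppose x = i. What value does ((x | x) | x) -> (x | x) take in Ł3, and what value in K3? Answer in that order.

⊤; i

In Ł3: x | x = i | i = i
(x | x) | x = i | i = i
x | x = i | i = i
((x | x) | x) -> (x | x) = i -> i = ⊤  [min(1, 1−½+½)]
In K3: x | x = i | i = i
(x | x) | x = i | i = i
x | x = i | i = i
((x | x) | x) -> (x | x) = i -> i = i
They differ because Ł3 and K3 treat i differently under implication.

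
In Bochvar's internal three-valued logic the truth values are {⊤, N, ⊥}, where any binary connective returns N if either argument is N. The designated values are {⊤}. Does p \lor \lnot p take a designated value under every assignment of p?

Countermodel: p=N gives N, which is not designated.

No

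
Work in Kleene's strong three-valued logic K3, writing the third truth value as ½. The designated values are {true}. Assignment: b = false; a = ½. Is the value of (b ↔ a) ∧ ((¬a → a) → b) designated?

No

b ↔ a = false ↔ ½ = ½
¬a = ¬½ = ½
¬a → a = ½ → ½ = ½
(¬a → a) → b = ½ → false = ½
(b ↔ a) ∧ ((¬a → a) → b) = ½ ∧ ½ = ½
½ ∉ {true}.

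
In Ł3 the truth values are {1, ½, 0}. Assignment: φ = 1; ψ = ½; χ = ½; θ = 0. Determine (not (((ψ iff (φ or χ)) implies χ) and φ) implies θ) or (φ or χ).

1

φ or χ = 1 or ½ = 1
ψ iff (φ or χ) = ½ iff 1 = ½
(ψ iff (φ or χ)) implies χ = ½ implies ½ = 1
((ψ iff (φ or χ)) implies χ) and φ = 1 and 1 = 1
not (((ψ iff (φ or χ)) implies χ) and φ) = not 1 = 0
not (((ψ iff (φ or χ)) implies χ) and φ) implies θ = 0 implies 0 = 1
φ or χ = 1 or ½ = 1
(not (((ψ iff (φ or χ)) implies χ) and φ) implies θ) or (φ or χ) = 1 or 1 = 1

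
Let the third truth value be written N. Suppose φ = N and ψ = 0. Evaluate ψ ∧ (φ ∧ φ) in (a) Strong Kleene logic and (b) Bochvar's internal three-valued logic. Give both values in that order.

0; N

In Strong Kleene logic: φ ∧ φ = N ∧ N = N
ψ ∧ (φ ∧ φ) = 0 ∧ N = 0
In Bochvar's internal three-valued logic: φ ∧ φ = N ∧ N = N
ψ ∧ (φ ∧ φ) = 0 ∧ N = N
They differ because Strong Kleene logic and Bochvar's internal three-valued logic treat N differently under the binary connectives.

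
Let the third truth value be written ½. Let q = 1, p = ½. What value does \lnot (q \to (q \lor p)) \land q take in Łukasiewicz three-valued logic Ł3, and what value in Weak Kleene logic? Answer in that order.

In Łukasiewicz three-valued logic Ł3: q \lor p = 1 \lor ½ = 1
q \to (q \lor p) = 1 \to 1 = 1
\lnot (q \to (q \lor p)) = \lnot 1 = 0
\lnot (q \to (q \lor p)) \land q = 0 \land 1 = 0
In Weak Kleene logic: q \lor p = 1 \lor ½ = ½
q \to (q \lor p) = 1 \to ½ = ½
\lnot (q \to (q \lor p)) = \lnot ½ = ½
\lnot (q \to (q \lor p)) \land q = ½ \land 1 = ½
They differ because Łukasiewicz three-valued logic Ł3 and Weak Kleene logic treat ½ differently under the binary connectives.

0; ½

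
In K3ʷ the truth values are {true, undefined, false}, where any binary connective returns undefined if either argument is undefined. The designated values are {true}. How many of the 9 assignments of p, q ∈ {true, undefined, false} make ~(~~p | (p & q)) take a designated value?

Designated under: (p=false, q=true); (p=false, q=false).

2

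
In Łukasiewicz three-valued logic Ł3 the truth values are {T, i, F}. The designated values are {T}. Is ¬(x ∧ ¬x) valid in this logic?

Countermodel: x=i gives i, which is not designated.

No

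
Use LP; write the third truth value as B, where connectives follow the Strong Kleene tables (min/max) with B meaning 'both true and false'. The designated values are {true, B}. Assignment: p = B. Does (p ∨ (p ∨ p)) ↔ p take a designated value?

p ∨ p = B ∨ B = B
p ∨ (p ∨ p) = B ∨ B = B
(p ∨ (p ∨ p)) ↔ p = B ↔ B = B
B ∈ {true, B}.

Yes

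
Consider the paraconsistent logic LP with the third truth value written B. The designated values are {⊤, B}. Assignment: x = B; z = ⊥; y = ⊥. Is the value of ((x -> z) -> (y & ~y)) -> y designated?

Yes

x -> z = B -> ⊥ = B
~y = ~⊥ = ⊤
y & ~y = ⊥ & ⊤ = ⊥
(x -> z) -> (y & ~y) = B -> ⊥ = B
((x -> z) -> (y & ~y)) -> y = B -> ⊥ = B
B ∈ {⊤, B}.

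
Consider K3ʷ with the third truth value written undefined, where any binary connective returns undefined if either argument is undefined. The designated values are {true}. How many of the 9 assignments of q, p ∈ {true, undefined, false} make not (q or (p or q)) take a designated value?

1

Designated under: (q=false, p=false).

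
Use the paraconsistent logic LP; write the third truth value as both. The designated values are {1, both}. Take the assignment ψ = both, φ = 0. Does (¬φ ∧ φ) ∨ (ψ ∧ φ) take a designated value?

¬φ = ¬0 = 1
¬φ ∧ φ = 1 ∧ 0 = 0
ψ ∧ φ = both ∧ 0 = 0
(¬φ ∧ φ) ∨ (ψ ∧ φ) = 0 ∨ 0 = 0
0 ∉ {1, both}.

No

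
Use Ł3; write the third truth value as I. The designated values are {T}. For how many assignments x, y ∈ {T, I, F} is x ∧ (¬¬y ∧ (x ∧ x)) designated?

1

Designated under: (x=T, y=T).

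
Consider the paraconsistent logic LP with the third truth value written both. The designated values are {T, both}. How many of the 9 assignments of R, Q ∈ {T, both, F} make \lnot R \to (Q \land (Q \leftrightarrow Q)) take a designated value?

8

Of the 9 assignments, 8 give a value in {T, both}.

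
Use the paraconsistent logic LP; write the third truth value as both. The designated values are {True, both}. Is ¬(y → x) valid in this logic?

Countermodel: y=True, x=True gives False, which is not designated.

No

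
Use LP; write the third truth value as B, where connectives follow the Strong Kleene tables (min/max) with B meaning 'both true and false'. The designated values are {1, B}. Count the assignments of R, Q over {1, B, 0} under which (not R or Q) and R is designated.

Of the 9 assignments, 5 give a value in {1, B}.

5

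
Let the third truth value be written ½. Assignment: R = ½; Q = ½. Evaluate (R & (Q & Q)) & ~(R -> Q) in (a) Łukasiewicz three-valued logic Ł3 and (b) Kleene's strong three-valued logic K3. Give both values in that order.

In Łukasiewicz three-valued logic Ł3: Q & Q = ½ & ½ = ½
R & (Q & Q) = ½ & ½ = ½
R -> Q = ½ -> ½ = ⊤  [min(1, 1−½+½)]
~(R -> Q) = ~⊤ = ⊥
(R & (Q & Q)) & ~(R -> Q) = ½ & ⊥ = ⊥
In Kleene's strong three-valued logic K3: Q & Q = ½ & ½ = ½
R & (Q & Q) = ½ & ½ = ½
R -> Q = ½ -> ½ = ½  [~½ | ½]
~(R -> Q) = ~½ = ½
(R & (Q & Q)) & ~(R -> Q) = ½ & ½ = ½
They differ because Łukasiewicz three-valued logic Ł3 and Kleene's strong three-valued logic K3 treat ½ differently under implication.

⊥; ½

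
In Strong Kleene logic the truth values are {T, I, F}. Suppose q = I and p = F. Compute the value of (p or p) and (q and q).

F

p or p = F or F = F
q and q = I and I = I
(p or p) and (q and q) = F and I = F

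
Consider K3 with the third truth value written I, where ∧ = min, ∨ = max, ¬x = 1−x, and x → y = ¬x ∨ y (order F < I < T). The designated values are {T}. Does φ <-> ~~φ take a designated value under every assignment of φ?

Countermodel: φ=I gives I, which is not designated.

No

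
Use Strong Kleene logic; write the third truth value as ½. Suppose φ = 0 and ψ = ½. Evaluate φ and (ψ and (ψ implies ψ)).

0

ψ implies ψ = ½ implies ½ = ½  [not ½ or ½]
ψ and (ψ implies ψ) = ½ and ½ = ½
φ and (ψ and (ψ implies ψ)) = 0 and ½ = 0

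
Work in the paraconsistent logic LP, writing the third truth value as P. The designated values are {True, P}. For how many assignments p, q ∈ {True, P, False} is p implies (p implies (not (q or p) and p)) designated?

Of the 9 assignments, 6 give a value in {True, P}.

6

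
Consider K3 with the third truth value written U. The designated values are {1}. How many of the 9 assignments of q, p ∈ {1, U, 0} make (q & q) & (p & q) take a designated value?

1

Designated under: (q=1, p=1).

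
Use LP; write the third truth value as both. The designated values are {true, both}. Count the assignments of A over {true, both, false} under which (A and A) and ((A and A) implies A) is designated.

A=true: true ✓
A=both: both ✓
A=false: false ·

2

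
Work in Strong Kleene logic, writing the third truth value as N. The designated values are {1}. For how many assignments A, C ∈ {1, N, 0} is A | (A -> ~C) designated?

7

Of the 9 assignments, 7 give a value in {1}.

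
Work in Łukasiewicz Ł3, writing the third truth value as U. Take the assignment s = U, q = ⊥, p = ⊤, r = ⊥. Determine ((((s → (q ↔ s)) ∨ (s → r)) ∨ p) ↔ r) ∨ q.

⊥

q ↔ s = ⊥ ↔ U = U  [1 − |0−½|]
s → (q ↔ s) = U → U = ⊤
s → r = U → ⊥ = U
(s → (q ↔ s)) ∨ (s → r) = ⊤ ∨ U = ⊤
((s → (q ↔ s)) ∨ (s → r)) ∨ p = ⊤ ∨ ⊤ = ⊤
(((s → (q ↔ s)) ∨ (s → r)) ∨ p) ↔ r = ⊤ ↔ ⊥ = ⊥
((((s → (q ↔ s)) ∨ (s → r)) ∨ p) ↔ r) ∨ q = ⊥ ∨ ⊥ = ⊥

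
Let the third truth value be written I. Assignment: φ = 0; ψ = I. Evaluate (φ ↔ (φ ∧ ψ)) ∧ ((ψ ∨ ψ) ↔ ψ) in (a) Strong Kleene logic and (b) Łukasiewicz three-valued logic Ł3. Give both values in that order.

I; 1

In Strong Kleene logic: φ ∧ ψ = 0 ∧ I = 0
φ ↔ (φ ∧ ψ) = 0 ↔ 0 = 1
ψ ∨ ψ = I ∨ I = I
(ψ ∨ ψ) ↔ ψ = I ↔ I = I
(φ ↔ (φ ∧ ψ)) ∧ ((ψ ∨ ψ) ↔ ψ) = 1 ∧ I = I
In Łukasiewicz three-valued logic Ł3: φ ∧ ψ = 0 ∧ I = 0
φ ↔ (φ ∧ ψ) = 0 ↔ 0 = 1
ψ ∨ ψ = I ∨ I = I
(ψ ∨ ψ) ↔ ψ = I ↔ I = 1
(φ ↔ (φ ∧ ψ)) ∧ ((ψ ∨ ψ) ↔ ψ) = 1 ∧ 1 = 1
They differ because Strong Kleene logic and Łukasiewicz three-valued logic Ł3 treat I differently under implication.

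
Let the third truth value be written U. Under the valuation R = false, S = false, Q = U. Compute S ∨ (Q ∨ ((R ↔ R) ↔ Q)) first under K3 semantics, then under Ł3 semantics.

In K3: R ↔ R = false ↔ false = true
(R ↔ R) ↔ Q = true ↔ U = U
Q ∨ ((R ↔ R) ↔ Q) = U ∨ U = U
S ∨ (Q ∨ ((R ↔ R) ↔ Q)) = false ∨ U = U
In Ł3: R ↔ R = false ↔ false = true
(R ↔ R) ↔ Q = true ↔ U = U
Q ∨ ((R ↔ R) ↔ Q) = U ∨ U = U
S ∨ (Q ∨ ((R ↔ R) ↔ Q)) = false ∨ U = U

U; U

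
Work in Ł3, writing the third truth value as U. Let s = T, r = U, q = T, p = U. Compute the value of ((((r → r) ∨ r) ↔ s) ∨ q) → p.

r → r = U → U = T  [min(1, 1−½+½)]
(r → r) ∨ r = T ∨ U = T
((r → r) ∨ r) ↔ s = T ↔ T = T
(((r → r) ∨ r) ↔ s) ∨ q = T ∨ T = T
((((r → r) ∨ r) ↔ s) ∨ q) → p = T → U = U

U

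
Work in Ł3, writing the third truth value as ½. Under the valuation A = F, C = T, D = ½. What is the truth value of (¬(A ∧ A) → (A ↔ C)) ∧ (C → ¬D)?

A ∧ A = F ∧ F = F
¬(A ∧ A) = ¬F = T
A ↔ C = F ↔ T = F
¬(A ∧ A) → (A ↔ C) = T → F = F
¬D = ¬½ = ½
C → ¬D = T → ½ = ½  [min(1, 1−1+½)]
(¬(A ∧ A) → (A ↔ C)) ∧ (C → ¬D) = F ∧ ½ = F

F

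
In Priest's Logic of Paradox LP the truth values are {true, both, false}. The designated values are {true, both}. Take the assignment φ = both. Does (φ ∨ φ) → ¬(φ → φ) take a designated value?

Yes

φ ∨ φ = both ∨ both = both
φ → φ = both → both = both  [¬both ∨ both]
¬(φ → φ) = ¬both = both
(φ ∨ φ) → ¬(φ → φ) = both → both = both
both ∈ {true, both}.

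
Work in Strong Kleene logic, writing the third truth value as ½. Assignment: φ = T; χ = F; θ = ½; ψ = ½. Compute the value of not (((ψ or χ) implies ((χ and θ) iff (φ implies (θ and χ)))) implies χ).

T

ψ or χ = ½ or F = ½
χ and θ = F and ½ = F
θ and χ = ½ and F = F
φ implies (θ and χ) = T implies F = F
(χ and θ) iff (φ implies (θ and χ)) = F iff F = T
(ψ or χ) implies ((χ and θ) iff (φ implies (θ and χ))) = ½ implies T = T  [not ½ or T]
((ψ or χ) implies ((χ and θ) iff (φ implies (θ and χ)))) implies χ = T implies F = F
not (((ψ or χ) implies ((χ and θ) iff (φ implies (θ and χ)))) implies χ) = not F = T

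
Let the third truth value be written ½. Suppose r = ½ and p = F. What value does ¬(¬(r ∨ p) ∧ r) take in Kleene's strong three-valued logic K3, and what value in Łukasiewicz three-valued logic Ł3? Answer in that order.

½; ½

In Kleene's strong three-valued logic K3: r ∨ p = ½ ∨ F = ½
¬(r ∨ p) = ¬½ = ½
¬(r ∨ p) ∧ r = ½ ∧ ½ = ½
¬(¬(r ∨ p) ∧ r) = ¬½ = ½
In Łukasiewicz three-valued logic Ł3: r ∨ p = ½ ∨ F = ½
¬(r ∨ p) = ¬½ = ½
¬(r ∨ p) ∧ r = ½ ∧ ½ = ½
¬(¬(r ∨ p) ∧ r) = ¬½ = ½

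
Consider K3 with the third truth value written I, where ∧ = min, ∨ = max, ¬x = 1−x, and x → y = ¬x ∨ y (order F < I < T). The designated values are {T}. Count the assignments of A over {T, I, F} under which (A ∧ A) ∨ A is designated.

A=T: T ✓
A=I: I ·
A=F: F ·

1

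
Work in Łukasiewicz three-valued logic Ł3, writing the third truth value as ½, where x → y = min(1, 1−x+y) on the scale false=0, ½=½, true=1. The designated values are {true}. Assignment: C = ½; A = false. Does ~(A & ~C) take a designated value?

Yes

~C = ~½ = ½
A & ~C = false & ½ = false
~(A & ~C) = ~false = true
true ∈ {true}.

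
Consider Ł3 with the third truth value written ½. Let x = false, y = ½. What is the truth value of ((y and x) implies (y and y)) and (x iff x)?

true

y and x = ½ and false = false
y and y = ½ and ½ = ½
(y and x) implies (y and y) = false implies ½ = true  [min(1, 1−0+½)]
x iff x = false iff false = true
((y and x) implies (y and y)) and (x iff x) = true and true = true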